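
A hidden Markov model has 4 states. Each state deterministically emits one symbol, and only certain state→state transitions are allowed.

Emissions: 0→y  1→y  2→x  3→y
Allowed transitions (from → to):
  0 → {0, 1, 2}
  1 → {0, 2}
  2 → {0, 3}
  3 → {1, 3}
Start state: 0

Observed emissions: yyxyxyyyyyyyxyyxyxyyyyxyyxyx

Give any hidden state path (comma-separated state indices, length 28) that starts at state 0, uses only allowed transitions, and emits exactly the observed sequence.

  [0] y  {0,1,3}  => 0  start
  [1] y  {0,1,3}  => 1  0->1 ok
  [2] x  {2}  => 2  1->2 ok
  [3] y  {0,1,3}  => 0  2->0 ok
  [4] x  {2}  => 2  0->2 ok
  [5] y  {0,1,3}  => 3  2->3 ok
  [6] y  {0,1,3}  => 3  3->3 ok
  [7] y  {0,1,3}  => 3  3->3 ok
  [8] y  {0,1,3}  => 3  3->3 ok
  [9] y  {0,1,3}  => 3  3->3 ok
  [10] y  {0,1,3}  => 3  3->3 ok
  [11] y  {0,1,3}  => 1  3->1 ok
  [12] x  {2}  => 2  1->2 ok
  [13] y  {0,1,3}  => 0  2->0 ok
  [14] y  {0,1,3}  => 1  0->1 ok
  [15] x  {2}  => 2  1->2 ok
  [16] y  {0,1,3}  => 0  2->0 ok
  [17] x  {2}  => 2  0->2 ok
  [18] y  {0,1,3}  => 3  2->3 ok
  [19] y  {0,1,3}  => 1  3->1 ok
  [20] y  {0,1,3}  => 0  1->0 ok
  [21] y  {0,1,3}  => 1  0->1 ok
  [22] x  {2}  => 2  1->2 ok
  [23] y  {0,1,3}  => 0  2->0 ok
  [24] y  {0,1,3}  => 1  0->1 ok
  [25] x  {2}  => 2  1->2 ok
  [26] y  {0,1,3}  => 0  2->0 ok
  [27] x  {2}  => 2  0->2 ok

0,1,2,0,2,3,3,3,3,3,3,1,2,0,1,2,0,2,3,1,0,1,2,0,1,2,0,2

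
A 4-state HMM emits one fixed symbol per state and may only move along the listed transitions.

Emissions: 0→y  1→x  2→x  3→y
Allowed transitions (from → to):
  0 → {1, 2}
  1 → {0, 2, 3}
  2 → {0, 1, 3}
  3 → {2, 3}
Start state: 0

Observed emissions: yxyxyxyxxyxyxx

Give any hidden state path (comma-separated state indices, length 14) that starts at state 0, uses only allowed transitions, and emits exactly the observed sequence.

0,2,0,1,0,2,0,2,1,0,1,0,2,1

  0: obs=y cand={0,3} pick 0 [start]
  1: obs=x cand={1,2} pick 2 [0->2 ok]
  2: obs=y cand={0,3} pick 0 [2->0 ok]
  3: obs=x cand={1,2} pick 1 [0->1 ok]
  4: obs=y cand={0,3} pick 0 [1->0 ok]
  5: obs=x cand={1,2} pick 2 [0->2 ok]
  6: obs=y cand={0,3} pick 0 [2->0 ok]
  7: obs=x cand={1,2} pick 2 [0->2 ok]
  8: obs=x cand={1,2} pick 1 [2->1 ok]
  9: obs=y cand={0,3} pick 0 [1->0 ok]
  10: obs=x cand={1,2} pick 1 [0->1 ok]
  11: obs=y cand={0,3} pick 0 [1->0 ok]
  12: obs=x cand={1,2} pick 2 [0->2 ok]
  13: obs=x cand={1,2} pick 1 [2->1 ok]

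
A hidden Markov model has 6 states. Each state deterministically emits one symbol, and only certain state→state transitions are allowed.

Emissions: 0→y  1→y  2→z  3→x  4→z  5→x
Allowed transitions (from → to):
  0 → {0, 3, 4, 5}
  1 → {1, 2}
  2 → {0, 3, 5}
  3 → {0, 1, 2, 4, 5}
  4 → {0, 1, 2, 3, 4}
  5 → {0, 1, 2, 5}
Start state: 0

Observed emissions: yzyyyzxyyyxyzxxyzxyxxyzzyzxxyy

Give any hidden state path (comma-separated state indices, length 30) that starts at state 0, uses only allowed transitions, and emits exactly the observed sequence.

  [0] y  {0,1}  => 0  start
  [1] z  {2,4}  => 4  0->4 ok
  [2] y  {0,1}  => 1  4->1 ok
  [3] y  {0,1}  => 1  1->1 ok
  [4] y  {0,1}  => 1  1->1 ok
  [5] z  {2,4}  => 2  1->2 ok
  [6] x  {3,5}  => 3  2->3 ok
  [7] y  {0,1}  => 0  3->0 ok
  [8] y  {0,1}  => 0  0->0 ok
  [9] y  {0,1}  => 0  0->0 ok
  [10] x  {3,5}  => 5  0->5 ok
  [11] y  {0,1}  => 1  5->1 ok
  [12] z  {2,4}  => 2  1->2 ok
  [13] x  {3,5}  => 3  2->3 ok
  [14] x  {3,5}  => 5  3->5 ok
  [15] y  {0,1}  => 0  5->0 ok
  [16] z  {2,4}  => 4  0->4 ok
  [17] x  {3,5}  => 3  4->3 ok
  [18] y  {0,1}  => 0  3->0 ok
  [19] x  {3,5}  => 3  0->3 ok
  [20] x  {3,5}  => 5  3->5 ok
  [21] y  {0,1}  => 0  5->0 ok
  [22] z  {2,4}  => 4  0->4 ok
  [23] z  {2,4}  => 4  4->4 ok
  [24] y  {0,1}  => 1  4->1 ok
  [25] z  {2,4}  => 2  1->2 ok
  [26] x  {3,5}  => 3  2->3 ok
  [27] x  {3,5}  => 5  3->5 ok
  [28] y  {0,1}  => 1  5->1 ok
  [29] y  {0,1}  => 1  1->1 ok

0,4,1,1,1,2,3,0,0,0,5,1,2,3,5,0,4,3,0,3,5,0,4,4,1,2,3,5,1,1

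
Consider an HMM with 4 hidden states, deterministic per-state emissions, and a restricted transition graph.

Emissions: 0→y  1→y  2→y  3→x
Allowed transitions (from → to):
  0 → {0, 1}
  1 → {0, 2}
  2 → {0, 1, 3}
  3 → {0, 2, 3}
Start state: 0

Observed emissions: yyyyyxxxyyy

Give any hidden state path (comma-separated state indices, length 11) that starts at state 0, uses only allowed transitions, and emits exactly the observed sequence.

0,1,2,1,2,3,3,3,2,1,0

  t0 'y' -> {0,1,2}, take 0 (start)
  t1 'y' -> {0,1,2}, take 1 (0->1 ok)
  t2 'y' -> {0,1,2}, take 2 (1->2 ok)
  t3 'y' -> {0,1,2}, take 1 (2->1 ok)
  t4 'y' -> {0,1,2}, take 2 (1->2 ok)
  t5 'x' -> {3}, take 3 (2->3 ok)
  t6 'x' -> {3}, take 3 (3->3 ok)
  t7 'x' -> {3}, take 3 (3->3 ok)
  t8 'y' -> {0,1,2}, take 2 (3->2 ok)
  t9 'y' -> {0,1,2}, take 1 (2->1 ok)
  t10 'y' -> {0,1,2}, take 0 (1->0 ok)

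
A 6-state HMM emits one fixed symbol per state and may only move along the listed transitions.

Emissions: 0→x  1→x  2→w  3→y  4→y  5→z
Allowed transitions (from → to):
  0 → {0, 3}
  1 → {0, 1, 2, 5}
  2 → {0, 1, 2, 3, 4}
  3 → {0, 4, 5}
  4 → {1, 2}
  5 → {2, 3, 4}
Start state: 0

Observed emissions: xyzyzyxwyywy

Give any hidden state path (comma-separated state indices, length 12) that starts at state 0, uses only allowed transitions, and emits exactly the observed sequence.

0,3,5,3,5,4,1,2,3,4,2,3

  pos 0: x in {0,1}, choose 0; start
  pos 1: y in {3,4}, choose 3; 0->3 ok
  pos 2: z in {5}, choose 5; 3->5 ok
  pos 3: y in {3,4}, choose 3; 5->3 ok
  pos 4: z in {5}, choose 5; 3->5 ok
  pos 5: y in {3,4}, choose 4; 5->4 ok
  pos 6: x in {0,1}, choose 1; 4->1 ok
  pos 7: w in {2}, choose 2; 1->2 ok
  pos 8: y in {3,4}, choose 3; 2->3 ok
  pos 9: y in {3,4}, choose 4; 3->4 ok
  pos 10: w in {2}, choose 2; 4->2 ok
  pos 11: y in {3,4}, choose 3; 2->3 ok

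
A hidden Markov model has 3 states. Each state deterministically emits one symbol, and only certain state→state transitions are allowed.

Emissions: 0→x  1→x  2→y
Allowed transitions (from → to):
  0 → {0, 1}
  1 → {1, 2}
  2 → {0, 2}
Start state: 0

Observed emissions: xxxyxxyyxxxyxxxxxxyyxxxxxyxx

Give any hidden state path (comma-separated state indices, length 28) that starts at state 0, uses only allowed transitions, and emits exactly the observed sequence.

0,1,1,2,0,1,2,2,0,0,1,2,0,0,0,0,1,1,2,2,0,0,0,1,1,2,0,1

  t0 'x' -> {0,1}, take 0 (start)
  t1 'x' -> {0,1}, take 1 (0->1 ok)
  t2 'x' -> {0,1}, take 1 (1->1 ok)
  t3 'y' -> {2}, take 2 (1->2 ok)
  t4 'x' -> {0,1}, take 0 (2->0 ok)
  t5 'x' -> {0,1}, take 1 (0->1 ok)
  t6 'y' -> {2}, take 2 (1->2 ok)
  t7 'y' -> {2}, take 2 (2->2 ok)
  t8 'x' -> {0,1}, take 0 (2->0 ok)
  t9 'x' -> {0,1}, take 0 (0->0 ok)
  t10 'x' -> {0,1}, take 1 (0->1 ok)
  t11 'y' -> {2}, take 2 (1->2 ok)
  t12 'x' -> {0,1}, take 0 (2->0 ok)
  t13 'x' -> {0,1}, take 0 (0->0 ok)
  t14 'x' -> {0,1}, take 0 (0->0 ok)
  t15 'x' -> {0,1}, take 0 (0->0 ok)
  t16 'x' -> {0,1}, take 1 (0->1 ok)
  t17 'x' -> {0,1}, take 1 (1->1 ok)
  t18 'y' -> {2}, take 2 (1->2 ok)
  t19 'y' -> {2}, take 2 (2->2 ok)
  t20 'x' -> {0,1}, take 0 (2->0 ok)
  t21 'x' -> {0,1}, take 0 (0->0 ok)
  t22 'x' -> {0,1}, take 0 (0->0 ok)
  t23 'x' -> {0,1}, take 1 (0->1 ok)
  t24 'x' -> {0,1}, take 1 (1->1 ok)
  t25 'y' -> {2}, take 2 (1->2 ok)
  t26 'x' -> {0,1}, take 0 (2->0 ok)
  t27 'x' -> {0,1}, take 1 (0->1 ok)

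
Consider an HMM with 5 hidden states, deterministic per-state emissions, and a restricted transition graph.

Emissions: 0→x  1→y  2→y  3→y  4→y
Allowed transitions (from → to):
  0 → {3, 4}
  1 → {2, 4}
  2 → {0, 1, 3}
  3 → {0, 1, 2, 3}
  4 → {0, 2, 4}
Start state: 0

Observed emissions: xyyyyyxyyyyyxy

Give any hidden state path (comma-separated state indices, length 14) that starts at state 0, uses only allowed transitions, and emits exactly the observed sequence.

0,3,2,3,1,4,0,3,1,2,1,4,0,3

  0: obs=x cand={0} pick 0 [start]
  1: obs=y cand={1,2,3,4} pick 3 [0->3 ok]
  2: obs=y cand={1,2,3,4} pick 2 [3->2 ok]
  3: obs=y cand={1,2,3,4} pick 3 [2->3 ok]
  4: obs=y cand={1,2,3,4} pick 1 [3->1 ok]
  5: obs=y cand={1,2,3,4} pick 4 [1->4 ok]
  6: obs=x cand={0} pick 0 [4->0 ok]
  7: obs=y cand={1,2,3,4} pick 3 [0->3 ok]
  8: obs=y cand={1,2,3,4} pick 1 [3->1 ok]
  9: obs=y cand={1,2,3,4} pick 2 [1->2 ok]
  10: obs=y cand={1,2,3,4} pick 1 [2->1 ok]
  11: obs=y cand={1,2,3,4} pick 4 [1->4 ok]
  12: obs=x cand={0} pick 0 [4->0 ok]
  13: obs=y cand={1,2,3,4} pick 3 [0->3 ok]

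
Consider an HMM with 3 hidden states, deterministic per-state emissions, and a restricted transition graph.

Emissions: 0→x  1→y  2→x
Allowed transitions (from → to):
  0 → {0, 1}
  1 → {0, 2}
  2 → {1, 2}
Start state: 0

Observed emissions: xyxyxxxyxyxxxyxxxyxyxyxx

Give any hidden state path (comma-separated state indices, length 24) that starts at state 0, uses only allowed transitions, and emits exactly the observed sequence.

  t0 'x' -> {0,2}, take 0 (start)
  t1 'y' -> {1}, take 1 (0->1 ok)
  t2 'x' -> {0,2}, take 0 (1->0 ok)
  t3 'y' -> {1}, take 1 (0->1 ok)
  t4 'x' -> {0,2}, take 0 (1->0 ok)
  t5 'x' -> {0,2}, take 0 (0->0 ok)
  t6 'x' -> {0,2}, take 0 (0->0 ok)
  t7 'y' -> {1}, take 1 (0->1 ok)
  t8 'x' -> {0,2}, take 0 (1->0 ok)
  t9 'y' -> {1}, take 1 (0->1 ok)
  t10 'x' -> {0,2}, take 2 (1->2 ok)
  t11 'x' -> {0,2}, take 2 (2->2 ok)
  t12 'x' -> {0,2}, take 2 (2->2 ok)
  t13 'y' -> {1}, take 1 (2->1 ok)
  t14 'x' -> {0,2}, take 2 (1->2 ok)
  t15 'x' -> {0,2}, take 2 (2->2 ok)
  t16 'x' -> {0,2}, take 2 (2->2 ok)
  t17 'y' -> {1}, take 1 (2->1 ok)
  t18 'x' -> {0,2}, take 2 (1->2 ok)
  t19 'y' -> {1}, take 1 (2->1 ok)
  t20 'x' -> {0,2}, take 2 (1->2 ok)
  t21 'y' -> {1}, take 1 (2->1 ok)
  t22 'x' -> {0,2}, take 2 (1->2 ok)
  t23 'x' -> {0,2}, take 2 (2->2 ok)

0,1,0,1,0,0,0,1,0,1,2,2,2,1,2,2,2,1,2,1,2,1,2,2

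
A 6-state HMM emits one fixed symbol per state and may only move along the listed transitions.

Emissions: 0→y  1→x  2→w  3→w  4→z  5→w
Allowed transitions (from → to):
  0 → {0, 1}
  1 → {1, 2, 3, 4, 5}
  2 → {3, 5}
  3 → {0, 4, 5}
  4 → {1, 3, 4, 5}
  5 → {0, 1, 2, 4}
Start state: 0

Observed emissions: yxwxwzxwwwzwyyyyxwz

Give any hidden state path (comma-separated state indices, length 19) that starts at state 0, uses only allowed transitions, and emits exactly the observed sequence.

0,1,5,1,3,4,1,5,2,5,4,3,0,0,0,0,1,5,4

  0: obs=y cand={0} pick 0 [start]
  1: obs=x cand={1} pick 1 [0->1 ok]
  2: obs=w cand={2,3,5} pick 5 [1->5 ok]
  3: obs=x cand={1} pick 1 [5->1 ok]
  4: obs=w cand={2,3,5} pick 3 [1->3 ok]
  5: obs=z cand={4} pick 4 [3->4 ok]
  6: obs=x cand={1} pick 1 [4->1 ok]
  7: obs=w cand={2,3,5} pick 5 [1->5 ok]
  8: obs=w cand={2,3,5} pick 2 [5->2 ok]
  9: obs=w cand={2,3,5} pick 5 [2->5 ok]
  10: obs=z cand={4} pick 4 [5->4 ok]
  11: obs=w cand={2,3,5} pick 3 [4->3 ok]
  12: obs=y cand={0} pick 0 [3->0 ok]
  13: obs=y cand={0} pick 0 [0->0 ok]
  14: obs=y cand={0} pick 0 [0->0 ok]
  15: obs=y cand={0} pick 0 [0->0 ok]
  16: obs=x cand={1} pick 1 [0->1 ok]
  17: obs=w cand={2,3,5} pick 5 [1->5 ok]
  18: obs=z cand={4} pick 4 [5->4 ok]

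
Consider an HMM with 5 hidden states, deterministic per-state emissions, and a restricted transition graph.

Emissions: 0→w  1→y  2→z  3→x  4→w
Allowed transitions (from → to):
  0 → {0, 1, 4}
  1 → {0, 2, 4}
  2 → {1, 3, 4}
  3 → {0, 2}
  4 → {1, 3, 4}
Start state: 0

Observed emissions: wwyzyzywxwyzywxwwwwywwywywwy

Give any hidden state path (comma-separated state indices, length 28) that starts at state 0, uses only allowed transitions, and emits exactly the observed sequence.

  t0 'w' -> {0,4}, take 0 (start)
  t1 'w' -> {0,4}, take 0 (0->0 ok)
  t2 'y' -> {1}, take 1 (0->1 ok)
  t3 'z' -> {2}, take 2 (1->2 ok)
  t4 'y' -> {1}, take 1 (2->1 ok)
  t5 'z' -> {2}, take 2 (1->2 ok)
  t6 'y' -> {1}, take 1 (2->1 ok)
  t7 'w' -> {0,4}, take 4 (1->4 ok)
  t8 'x' -> {3}, take 3 (4->3 ok)
  t9 'w' -> {0,4}, take 0 (3->0 ok)
  t10 'y' -> {1}, take 1 (0->1 ok)
  t11 'z' -> {2}, take 2 (1->2 ok)
  t12 'y' -> {1}, take 1 (2->1 ok)
  t13 'w' -> {0,4}, take 4 (1->4 ok)
  t14 'x' -> {3}, take 3 (4->3 ok)
  t15 'w' -> {0,4}, take 0 (3->0 ok)
  t16 'w' -> {0,4}, take 0 (0->0 ok)
  t17 'w' -> {0,4}, take 0 (0->0 ok)
  t18 'w' -> {0,4}, take 4 (0->4 ok)
  t19 'y' -> {1}, take 1 (4->1 ok)
  t20 'w' -> {0,4}, take 0 (1->0 ok)
  t21 'w' -> {0,4}, take 4 (0->4 ok)
  t22 'y' -> {1}, take 1 (4->1 ok)
  t23 'w' -> {0,4}, take 0 (1->0 ok)
  t24 'y' -> {1}, take 1 (0->1 ok)
  t25 'w' -> {0,4}, take 0 (1->0 ok)
  t26 'w' -> {0,4}, take 4 (0->4 ok)
  t27 'y' -> {1}, take 1 (4->1 ok)

0,0,1,2,1,2,1,4,3,0,1,2,1,4,3,0,0,0,4,1,0,4,1,0,1,0,4,1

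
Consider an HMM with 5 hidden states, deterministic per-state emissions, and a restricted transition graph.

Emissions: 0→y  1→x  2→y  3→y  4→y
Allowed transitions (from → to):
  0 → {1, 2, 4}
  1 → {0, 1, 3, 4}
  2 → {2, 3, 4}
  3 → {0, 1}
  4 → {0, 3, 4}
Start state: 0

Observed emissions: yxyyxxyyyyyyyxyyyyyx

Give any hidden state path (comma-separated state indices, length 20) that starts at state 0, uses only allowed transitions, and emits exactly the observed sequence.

  pos 0: y in {0,2,3,4}, choose 0; start
  pos 1: x in {1}, choose 1; 0->1 ok
  pos 2: y in {0,2,3,4}, choose 3; 1->3 ok
  pos 3: y in {0,2,3,4}, choose 0; 3->0 ok
  pos 4: x in {1}, choose 1; 0->1 ok
  pos 5: x in {1}, choose 1; 1->1 ok
  pos 6: y in {0,2,3,4}, choose 4; 1->4 ok
  pos 7: y in {0,2,3,4}, choose 0; 4->0 ok
  pos 8: y in {0,2,3,4}, choose 2; 0->2 ok
  pos 9: y in {0,2,3,4}, choose 4; 2->4 ok
  pos 10: y in {0,2,3,4}, choose 4; 4->4 ok
  pos 11: y in {0,2,3,4}, choose 4; 4->4 ok
  pos 12: y in {0,2,3,4}, choose 3; 4->3 ok
  pos 13: x in {1}, choose 1; 3->1 ok
  pos 14: y in {0,2,3,4}, choose 0; 1->0 ok
  pos 15: y in {0,2,3,4}, choose 4; 0->4 ok
  pos 16: y in {0,2,3,4}, choose 4; 4->4 ok
  pos 17: y in {0,2,3,4}, choose 4; 4->4 ok
  pos 18: y in {0,2,3,4}, choose 0; 4->0 ok
  pos 19: x in {1}, choose 1; 0->1 ok

0,1,3,0,1,1,4,0,2,4,4,4,3,1,0,4,4,4,0,1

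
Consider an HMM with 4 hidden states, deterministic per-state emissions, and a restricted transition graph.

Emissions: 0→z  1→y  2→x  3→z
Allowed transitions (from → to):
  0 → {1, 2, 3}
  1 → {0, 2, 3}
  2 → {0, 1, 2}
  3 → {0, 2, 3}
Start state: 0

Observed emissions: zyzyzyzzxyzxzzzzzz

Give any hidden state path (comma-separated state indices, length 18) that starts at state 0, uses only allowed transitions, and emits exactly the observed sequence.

0,1,0,1,0,1,0,3,2,1,3,2,0,3,0,3,3,0

  pos 0: z in {0,3}, choose 0; start
  pos 1: y in {1}, choose 1; 0->1 ok
  pos 2: z in {0,3}, choose 0; 1->0 ok
  pos 3: y in {1}, choose 1; 0->1 ok
  pos 4: z in {0,3}, choose 0; 1->0 ok
  pos 5: y in {1}, choose 1; 0->1 ok
  pos 6: z in {0,3}, choose 0; 1->0 ok
  pos 7: z in {0,3}, choose 3; 0->3 ok
  pos 8: x in {2}, choose 2; 3->2 ok
  pos 9: y in {1}, choose 1; 2->1 ok
  pos 10: z in {0,3}, choose 3; 1->3 ok
  pos 11: x in {2}, choose 2; 3->2 ok
  pos 12: z in {0,3}, choose 0; 2->0 ok
  pos 13: z in {0,3}, choose 3; 0->3 ok
  pos 14: z in {0,3}, choose 0; 3->0 ok
  pos 15: z in {0,3}, choose 3; 0->3 ok
  pos 16: z in {0,3}, choose 3; 3->3 ok
  pos 17: z in {0,3}, choose 0; 3->0 ok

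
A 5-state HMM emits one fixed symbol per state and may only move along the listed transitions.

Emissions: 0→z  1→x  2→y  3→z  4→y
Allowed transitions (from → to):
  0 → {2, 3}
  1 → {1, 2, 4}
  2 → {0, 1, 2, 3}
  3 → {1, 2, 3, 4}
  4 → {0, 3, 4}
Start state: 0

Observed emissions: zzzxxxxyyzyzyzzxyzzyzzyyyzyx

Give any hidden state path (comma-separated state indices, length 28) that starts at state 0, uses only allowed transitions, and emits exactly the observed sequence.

0,3,3,1,1,1,1,4,4,0,2,0,2,3,3,1,4,3,3,2,3,3,2,2,2,3,2,1

  0: obs=z cand={0,3} pick 0 [start]
  1: obs=z cand={0,3} pick 3 [0->3 ok]
  2: obs=z cand={0,3} pick 3 [3->3 ok]
  3: obs=x cand={1} pick 1 [3->1 ok]
  4: obs=x cand={1} pick 1 [1->1 ok]
  5: obs=x cand={1} pick 1 [1->1 ok]
  6: obs=x cand={1} pick 1 [1->1 ok]
  7: obs=y cand={2,4} pick 4 [1->4 ok]
  8: obs=y cand={2,4} pick 4 [4->4 ok]
  9: obs=z cand={0,3} pick 0 [4->0 ok]
  10: obs=y cand={2,4} pick 2 [0->2 ok]
  11: obs=z cand={0,3} pick 0 [2->0 ok]
  12: obs=y cand={2,4} pick 2 [0->2 ok]
  13: obs=z cand={0,3} pick 3 [2->3 ok]
  14: obs=z cand={0,3} pick 3 [3->3 ok]
  15: obs=x cand={1} pick 1 [3->1 ok]
  16: obs=y cand={2,4} pick 4 [1->4 ok]
  17: obs=z cand={0,3} pick 3 [4->3 ok]
  18: obs=z cand={0,3} pick 3 [3->3 ok]
  19: obs=y cand={2,4} pick 2 [3->2 ok]
  20: obs=z cand={0,3} pick 3 [2->3 ok]
  21: obs=z cand={0,3} pick 3 [3->3 ok]
  22: obs=y cand={2,4} pick 2 [3->2 ok]
  23: obs=y cand={2,4} pick 2 [2->2 ok]
  24: obs=y cand={2,4} pick 2 [2->2 ok]
  25: obs=z cand={0,3} pick 3 [2->3 ok]
  26: obs=y cand={2,4} pick 2 [3->2 ok]
  27: obs=x cand={1} pick 1 [2->1 ok]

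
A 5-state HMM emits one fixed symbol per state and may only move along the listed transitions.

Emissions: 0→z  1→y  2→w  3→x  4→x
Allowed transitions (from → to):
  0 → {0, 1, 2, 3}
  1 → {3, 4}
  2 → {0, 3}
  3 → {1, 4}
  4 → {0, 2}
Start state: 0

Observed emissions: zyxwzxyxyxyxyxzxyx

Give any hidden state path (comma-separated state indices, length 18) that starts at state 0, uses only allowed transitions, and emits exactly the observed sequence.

  pos 0: z in {0}, choose 0; start
  pos 1: y in {1}, choose 1; 0->1 ok
  pos 2: x in {3,4}, choose 4; 1->4 ok
  pos 3: w in {2}, choose 2; 4->2 ok
  pos 4: z in {0}, choose 0; 2->0 ok
  pos 5: x in {3,4}, choose 3; 0->3 ok
  pos 6: y in {1}, choose 1; 3->1 ok
  pos 7: x in {3,4}, choose 3; 1->3 ok
  pos 8: y in {1}, choose 1; 3->1 ok
  pos 9: x in {3,4}, choose 3; 1->3 ok
  pos 10: y in {1}, choose 1; 3->1 ok
  pos 11: x in {3,4}, choose 3; 1->3 ok
  pos 12: y in {1}, choose 1; 3->1 ok
  pos 13: x in {3,4}, choose 4; 1->4 ok
  pos 14: z in {0}, choose 0; 4->0 ok
  pos 15: x in {3,4}, choose 3; 0->3 ok
  pos 16: y in {1}, choose 1; 3->1 ok
  pos 17: x in {3,4}, choose 3; 1->3 ok

0,1,4,2,0,3,1,3,1,3,1,3,1,4,0,3,1,3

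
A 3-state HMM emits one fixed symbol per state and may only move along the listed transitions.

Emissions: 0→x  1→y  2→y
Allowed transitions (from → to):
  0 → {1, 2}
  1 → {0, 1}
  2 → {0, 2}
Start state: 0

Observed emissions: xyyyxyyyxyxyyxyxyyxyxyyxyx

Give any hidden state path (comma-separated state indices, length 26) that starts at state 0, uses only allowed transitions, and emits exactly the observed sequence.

0,2,2,2,0,1,1,1,0,2,0,1,1,0,1,0,1,1,0,1,0,1,1,0,2,0

  pos 0: x in {0}, choose 0; start
  pos 1: y in {1,2}, choose 2; 0->2 ok
  pos 2: y in {1,2}, choose 2; 2->2 ok
  pos 3: y in {1,2}, choose 2; 2->2 ok
  pos 4: x in {0}, choose 0; 2->0 ok
  pos 5: y in {1,2}, choose 1; 0->1 ok
  pos 6: y in {1,2}, choose 1; 1->1 ok
  pos 7: y in {1,2}, choose 1; 1->1 ok
  pos 8: x in {0}, choose 0; 1->0 ok
  pos 9: y in {1,2}, choose 2; 0->2 ok
  pos 10: x in {0}, choose 0; 2->0 ok
  pos 11: y in {1,2}, choose 1; 0->1 ok
  pos 12: y in {1,2}, choose 1; 1->1 ok
  pos 13: x in {0}, choose 0; 1->0 ok
  pos 14: y in {1,2}, choose 1; 0->1 ok
  pos 15: x in {0}, choose 0; 1->0 ok
  pos 16: y in {1,2}, choose 1; 0->1 ok
  pos 17: y in {1,2}, choose 1; 1->1 ok
  pos 18: x in {0}, choose 0; 1->0 ok
  pos 19: y in {1,2}, choose 1; 0->1 ok
  pos 20: x in {0}, choose 0; 1->0 ok
  pos 21: y in {1,2}, choose 1; 0->1 ok
  pos 22: y in {1,2}, choose 1; 1->1 ok
  pos 23: x in {0}, choose 0; 1->0 ok
  pos 24: y in {1,2}, choose 2; 0->2 ok
  pos 25: x in {0}, choose 0; 2->0 ok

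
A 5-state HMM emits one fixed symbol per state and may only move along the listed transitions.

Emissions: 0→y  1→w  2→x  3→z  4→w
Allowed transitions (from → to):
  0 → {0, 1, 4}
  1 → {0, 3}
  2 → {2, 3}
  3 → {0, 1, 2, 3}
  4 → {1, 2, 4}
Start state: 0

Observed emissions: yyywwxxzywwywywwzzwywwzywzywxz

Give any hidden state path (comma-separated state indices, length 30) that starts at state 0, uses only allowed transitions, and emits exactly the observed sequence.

  0: obs=y cand={0} pick 0 [start]
  1: obs=y cand={0} pick 0 [0->0 ok]
  2: obs=y cand={0} pick 0 [0->0 ok]
  3: obs=w cand={1,4} pick 4 [0->4 ok]
  4: obs=w cand={1,4} pick 4 [4->4 ok]
  5: obs=x cand={2} pick 2 [4->2 ok]
  6: obs=x cand={2} pick 2 [2->2 ok]
  7: obs=z cand={3} pick 3 [2->3 ok]
  8: obs=y cand={0} pick 0 [3->0 ok]
  9: obs=w cand={1,4} pick 4 [0->4 ok]
  10: obs=w cand={1,4} pick 1 [4->1 ok]
  11: obs=y cand={0} pick 0 [1->0 ok]
  12: obs=w cand={1,4} pick 1 [0->1 ok]
  13: obs=y cand={0} pick 0 [1->0 ok]
  14: obs=w cand={1,4} pick 4 [0->4 ok]
  15: obs=w cand={1,4} pick 1 [4->1 ok]
  16: obs=z cand={3} pick 3 [1->3 ok]
  17: obs=z cand={3} pick 3 [3->3 ok]
  18: obs=w cand={1,4} pick 1 [3->1 ok]
  19: obs=y cand={0} pick 0 [1->0 ok]
  20: obs=w cand={1,4} pick 4 [0->4 ok]
  21: obs=w cand={1,4} pick 1 [4->1 ok]
  22: obs=z cand={3} pick 3 [1->3 ok]
  23: obs=y cand={0} pick 0 [3->0 ok]
  24: obs=w cand={1,4} pick 1 [0->1 ok]
  25: obs=z cand={3} pick 3 [1->3 ok]
  26: obs=y cand={0} pick 0 [3->0 ok]
  27: obs=w cand={1,4} pick 4 [0->4 ok]
  28: obs=x cand={2} pick 2 [4->2 ok]
  29: obs=z cand={3} pick 3 [2->3 ok]

0,0,0,4,4,2,2,3,0,4,1,0,1,0,4,1,3,3,1,0,4,1,3,0,1,3,0,4,2,3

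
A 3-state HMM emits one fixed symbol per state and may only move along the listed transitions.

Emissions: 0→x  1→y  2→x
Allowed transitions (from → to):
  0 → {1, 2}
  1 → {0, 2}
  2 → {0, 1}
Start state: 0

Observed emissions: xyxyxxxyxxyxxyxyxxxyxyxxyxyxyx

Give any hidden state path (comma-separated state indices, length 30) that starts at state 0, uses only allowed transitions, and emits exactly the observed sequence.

  [0] x  {0,2}  => 0  start
  [1] y  {1}  => 1  0->1 ok
  [2] x  {0,2}  => 0  1->0 ok
  [3] y  {1}  => 1  0->1 ok
  [4] x  {0,2}  => 2  1->2 ok
  [5] x  {0,2}  => 0  2->0 ok
  [6] x  {0,2}  => 2  0->2 ok
  [7] y  {1}  => 1  2->1 ok
  [8] x  {0,2}  => 2  1->2 ok
  [9] x  {0,2}  => 0  2->0 ok
  [10] y  {1}  => 1  0->1 ok
  [11] x  {0,2}  => 2  1->2 ok
  [12] x  {0,2}  => 0  2->0 ok
  [13] y  {1}  => 1  0->1 ok
  [14] x  {0,2}  => 2  1->2 ok
  [15] y  {1}  => 1  2->1 ok
  [16] x  {0,2}  => 2  1->2 ok
  [17] x  {0,2}  => 0  2->0 ok
  [18] x  {0,2}  => 2  0->2 ok
  [19] y  {1}  => 1  2->1 ok
  [20] x  {0,2}  => 2  1->2 ok
  [21] y  {1}  => 1  2->1 ok
  [22] x  {0,2}  => 2  1->2 ok
  [23] x  {0,2}  => 0  2->0 ok
  [24] y  {1}  => 1  0->1 ok
  [25] x  {0,2}  => 0  1->0 ok
  [26] y  {1}  => 1  0->1 ok
  [27] x  {0,2}  => 0  1->0 ok
  [28] y  {1}  => 1  0->1 ok
  [29] x  {0,2}  => 0  1->0 ok

0,1,0,1,2,0,2,1,2,0,1,2,0,1,2,1,2,0,2,1,2,1,2,0,1,0,1,0,1,0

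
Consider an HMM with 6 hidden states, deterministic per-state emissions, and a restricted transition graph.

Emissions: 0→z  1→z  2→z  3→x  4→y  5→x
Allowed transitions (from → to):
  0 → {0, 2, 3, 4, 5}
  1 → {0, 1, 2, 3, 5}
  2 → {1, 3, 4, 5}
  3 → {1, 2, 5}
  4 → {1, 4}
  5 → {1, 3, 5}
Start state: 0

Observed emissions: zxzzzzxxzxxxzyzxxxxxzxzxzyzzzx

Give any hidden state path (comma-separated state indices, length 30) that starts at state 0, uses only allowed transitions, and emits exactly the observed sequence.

  [0] z  {0,1,2}  => 0  start
  [1] x  {3,5}  => 3  0->3 ok
  [2] z  {0,1,2}  => 1  3->1 ok
  [3] z  {0,1,2}  => 1  1->1 ok
  [4] z  {0,1,2}  => 0  1->0 ok
  [5] z  {0,1,2}  => 0  0->0 ok
  [6] x  {3,5}  => 5  0->5 ok
  [7] x  {3,5}  => 3  5->3 ok
  [8] z  {0,1,2}  => 1  3->1 ok
  [9] x  {3,5}  => 3  1->3 ok
  [10] x  {3,5}  => 5  3->5 ok
  [11] x  {3,5}  => 3  5->3 ok
  [12] z  {0,1,2}  => 2  3->2 ok
  [13] y  {4}  => 4  2->4 ok
  [14] z  {0,1,2}  => 1  4->1 ok
  [15] x  {3,5}  => 5  1->5 ok
  [16] x  {3,5}  => 5  5->5 ok
  [17] x  {3,5}  => 3  5->3 ok
  [18] x  {3,5}  => 5  3->5 ok
  [19] x  {3,5}  => 5  5->5 ok
  [20] z  {0,1,2}  => 1  5->1 ok
  [21] x  {3,5}  => 3  1->3 ok
  [22] z  {0,1,2}  => 2  3->2 ok
  [23] x  {3,5}  => 3  2->3 ok
  [24] z  {0,1,2}  => 2  3->2 ok
  [25] y  {4}  => 4  2->4 ok
  [26] z  {0,1,2}  => 1  4->1 ok
  [27] z  {0,1,2}  => 0  1->0 ok
  [28] z  {0,1,2}  => 2  0->2 ok
  [29] x  {3,5}  => 3  2->3 ok

0,3,1,1,0,0,5,3,1,3,5,3,2,4,1,5,5,3,5,5,1,3,2,3,2,4,1,0,2,3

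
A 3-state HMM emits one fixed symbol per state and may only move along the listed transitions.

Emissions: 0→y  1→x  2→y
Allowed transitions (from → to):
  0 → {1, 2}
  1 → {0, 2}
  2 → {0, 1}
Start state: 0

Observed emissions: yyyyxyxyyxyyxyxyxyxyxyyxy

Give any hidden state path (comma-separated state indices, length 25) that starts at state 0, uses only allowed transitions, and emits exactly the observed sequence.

0,2,0,2,1,0,1,0,2,1,0,2,1,0,1,2,1,2,1,2,1,2,0,1,0

  pos 0: y in {0,2}, choose 0; start
  pos 1: y in {0,2}, choose 2; 0->2 ok
  pos 2: y in {0,2}, choose 0; 2->0 ok
  pos 3: y in {0,2}, choose 2; 0->2 ok
  pos 4: x in {1}, choose 1; 2->1 ok
  pos 5: y in {0,2}, choose 0; 1->0 ok
  pos 6: x in {1}, choose 1; 0->1 ok
  pos 7: y in {0,2}, choose 0; 1->0 ok
  pos 8: y in {0,2}, choose 2; 0->2 ok
  pos 9: x in {1}, choose 1; 2->1 ok
  pos 10: y in {0,2}, choose 0; 1->0 ok
  pos 11: y in {0,2}, choose 2; 0->2 ok
  pos 12: x in {1}, choose 1; 2->1 ok
  pos 13: y in {0,2}, choose 0; 1->0 ok
  pos 14: x in {1}, choose 1; 0->1 ok
  pos 15: y in {0,2}, choose 2; 1->2 ok
  pos 16: x in {1}, choose 1; 2->1 ok
  pos 17: y in {0,2}, choose 2; 1->2 ok
  pos 18: x in {1}, choose 1; 2->1 ok
  pos 19: y in {0,2}, choose 2; 1->2 ok
  pos 20: x in {1}, choose 1; 2->1 ok
  pos 21: y in {0,2}, choose 2; 1->2 ok
  pos 22: y in {0,2}, choose 0; 2->0 ok
  pos 23: x in {1}, choose 1; 0->1 ok
  pos 24: y in {0,2}, choose 0; 1->0 ok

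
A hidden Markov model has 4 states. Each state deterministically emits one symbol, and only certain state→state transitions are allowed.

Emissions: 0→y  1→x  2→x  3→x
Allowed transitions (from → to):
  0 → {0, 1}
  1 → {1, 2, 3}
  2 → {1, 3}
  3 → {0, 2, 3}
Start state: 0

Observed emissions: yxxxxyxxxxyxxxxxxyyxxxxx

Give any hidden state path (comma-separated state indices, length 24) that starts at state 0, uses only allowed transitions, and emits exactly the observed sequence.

0,1,2,3,3,0,1,3,3,3,0,1,1,2,3,2,3,0,0,1,1,1,2,3

  [0] y  {0}  => 0  start
  [1] x  {1,2,3}  => 1  0->1 ok
  [2] x  {1,2,3}  => 2  1->2 ok
  [3] x  {1,2,3}  => 3  2->3 ok
  [4] x  {1,2,3}  => 3  3->3 ok
  [5] y  {0}  => 0  3->0 ok
  [6] x  {1,2,3}  => 1  0->1 ok
  [7] x  {1,2,3}  => 3  1->3 ok
  [8] x  {1,2,3}  => 3  3->3 ok
  [9] x  {1,2,3}  => 3  3->3 ok
  [10] y  {0}  => 0  3->0 ok
  [11] x  {1,2,3}  => 1  0->1 ok
  [12] x  {1,2,3}  => 1  1->1 ok
  [13] x  {1,2,3}  => 2  1->2 ok
  [14] x  {1,2,3}  => 3  2->3 ok
  [15] x  {1,2,3}  => 2  3->2 ok
  [16] x  {1,2,3}  => 3  2->3 ok
  [17] y  {0}  => 0  3->0 ok
  [18] y  {0}  => 0  0->0 ok
  [19] x  {1,2,3}  => 1  0->1 ok
  [20] x  {1,2,3}  => 1  1->1 ok
  [21] x  {1,2,3}  => 1  1->1 ok
  [22] x  {1,2,3}  => 2  1->2 ok
  [23] x  {1,2,3}  => 3  2->3 ok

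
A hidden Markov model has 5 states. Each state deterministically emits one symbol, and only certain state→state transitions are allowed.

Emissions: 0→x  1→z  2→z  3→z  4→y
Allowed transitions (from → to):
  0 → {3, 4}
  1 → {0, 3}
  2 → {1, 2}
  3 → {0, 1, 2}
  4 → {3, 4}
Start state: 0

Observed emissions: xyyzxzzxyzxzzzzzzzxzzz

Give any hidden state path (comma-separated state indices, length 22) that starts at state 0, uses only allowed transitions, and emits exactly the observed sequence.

  0: obs=x cand={0} pick 0 [start]
  1: obs=y cand={4} pick 4 [0->4 ok]
  2: obs=y cand={4} pick 4 [4->4 ok]
  3: obs=z cand={1,2,3} pick 3 [4->3 ok]
  4: obs=x cand={0} pick 0 [3->0 ok]
  5: obs=z cand={1,2,3} pick 3 [0->3 ok]
  6: obs=z cand={1,2,3} pick 1 [3->1 ok]
  7: obs=x cand={0} pick 0 [1->0 ok]
  8: obs=y cand={4} pick 4 [0->4 ok]
  9: obs=z cand={1,2,3} pick 3 [4->3 ok]
  10: obs=x cand={0} pick 0 [3->0 ok]
  11: obs=z cand={1,2,3} pick 3 [0->3 ok]
  12: obs=z cand={1,2,3} pick 2 [3->2 ok]
  13: obs=z cand={1,2,3} pick 2 [2->2 ok]
  14: obs=z cand={1,2,3} pick 2 [2->2 ok]
  15: obs=z cand={1,2,3} pick 2 [2->2 ok]
  16: obs=z cand={1,2,3} pick 1 [2->1 ok]
  17: obs=z cand={1,2,3} pick 3 [1->3 ok]
  18: obs=x cand={0} pick 0 [3->0 ok]
  19: obs=z cand={1,2,3} pick 3 [0->3 ok]
  20: obs=z cand={1,2,3} pick 1 [3->1 ok]
  21: obs=z cand={1,2,3} pick 3 [1->3 ok]

0,4,4,3,0,3,1,0,4,3,0,3,2,2,2,2,1,3,0,3,1,3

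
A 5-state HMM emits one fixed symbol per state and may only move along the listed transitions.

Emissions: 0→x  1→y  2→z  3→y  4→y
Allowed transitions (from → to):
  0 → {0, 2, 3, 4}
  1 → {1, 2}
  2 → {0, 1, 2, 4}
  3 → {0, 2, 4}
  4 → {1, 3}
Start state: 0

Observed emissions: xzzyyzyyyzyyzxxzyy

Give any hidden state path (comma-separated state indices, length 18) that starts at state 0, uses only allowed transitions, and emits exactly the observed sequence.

  [0] x  {0}  => 0  start
  [1] z  {2}  => 2  0->2 ok
  [2] z  {2}  => 2  2->2 ok
  [3] y  {1,3,4}  => 4  2->4 ok
  [4] y  {1,3,4}  => 1  4->1 ok
  [5] z  {2}  => 2  1->2 ok
  [6] y  {1,3,4}  => 4  2->4 ok
  [7] y  {1,3,4}  => 1  4->1 ok
  [8] y  {1,3,4}  => 1  1->1 ok
  [9] z  {2}  => 2  1->2 ok
  [10] y  {1,3,4}  => 4  2->4 ok
  [11] y  {1,3,4}  => 3  4->3 ok
  [12] z  {2}  => 2  3->2 ok
  [13] x  {0}  => 0  2->0 ok
  [14] x  {0}  => 0  0->0 ok
  [15] z  {2}  => 2  0->2 ok
  [16] y  {1,3,4}  => 4  2->4 ok
  [17] y  {1,3,4}  => 1  4->1 ok

0,2,2,4,1,2,4,1,1,2,4,3,2,0,0,2,4,1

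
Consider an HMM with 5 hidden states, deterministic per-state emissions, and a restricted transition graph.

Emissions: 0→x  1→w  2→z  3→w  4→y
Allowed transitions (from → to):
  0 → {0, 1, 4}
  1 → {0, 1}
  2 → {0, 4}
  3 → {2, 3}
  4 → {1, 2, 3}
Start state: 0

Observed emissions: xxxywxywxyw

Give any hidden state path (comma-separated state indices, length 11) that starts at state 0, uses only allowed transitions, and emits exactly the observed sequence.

0,0,0,4,1,0,4,1,0,4,1

  t0 'x' -> {0}, take 0 (start)
  t1 'x' -> {0}, take 0 (0->0 ok)
  t2 'x' -> {0}, take 0 (0->0 ok)
  t3 'y' -> {4}, take 4 (0->4 ok)
  t4 'w' -> {1,3}, take 1 (4->1 ok)
  t5 'x' -> {0}, take 0 (1->0 ok)
  t6 'y' -> {4}, take 4 (0->4 ok)
  t7 'w' -> {1,3}, take 1 (4->1 ok)
  t8 'x' -> {0}, take 0 (1->0 ok)
  t9 'y' -> {4}, take 4 (0->4 ok)
  t10 'w' -> {1,3}, take 1 (4->1 ok)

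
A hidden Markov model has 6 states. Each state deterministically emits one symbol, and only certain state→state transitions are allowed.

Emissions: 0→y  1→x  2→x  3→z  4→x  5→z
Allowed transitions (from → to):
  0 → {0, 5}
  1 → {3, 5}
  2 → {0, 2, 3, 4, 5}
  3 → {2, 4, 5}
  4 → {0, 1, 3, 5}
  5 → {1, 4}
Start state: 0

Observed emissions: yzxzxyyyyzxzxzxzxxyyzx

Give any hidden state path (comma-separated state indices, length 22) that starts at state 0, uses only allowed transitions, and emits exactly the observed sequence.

  t0 'y' -> {0}, take 0 (start)
  t1 'z' -> {3,5}, take 5 (0->5 ok)
  t2 'x' -> {1,2,4}, take 1 (5->1 ok)
  t3 'z' -> {3,5}, take 5 (1->5 ok)
  t4 'x' -> {1,2,4}, take 4 (5->4 ok)
  t5 'y' -> {0}, take 0 (4->0 ok)
  t6 'y' -> {0}, take 0 (0->0 ok)
  t7 'y' -> {0}, take 0 (0->0 ok)
  t8 'y' -> {0}, take 0 (0->0 ok)
  t9 'z' -> {3,5}, take 5 (0->5 ok)
  t10 'x' -> {1,2,4}, take 1 (5->1 ok)
  t11 'z' -> {3,5}, take 3 (1->3 ok)
  t12 'x' -> {1,2,4}, take 2 (3->2 ok)
  t13 'z' -> {3,5}, take 3 (2->3 ok)
  t14 'x' -> {1,2,4}, take 4 (3->4 ok)
  t15 'z' -> {3,5}, take 3 (4->3 ok)
  t16 'x' -> {1,2,4}, take 2 (3->2 ok)
  t17 'x' -> {1,2,4}, take 4 (2->4 ok)
  t18 'y' -> {0}, take 0 (4->0 ok)
  t19 'y' -> {0}, take 0 (0->0 ok)
  t20 'z' -> {3,5}, take 5 (0->5 ok)
  t21 'x' -> {1,2,4}, take 4 (5->4 ok)

0,5,1,5,4,0,0,0,0,5,1,3,2,3,4,3,2,4,0,0,5,4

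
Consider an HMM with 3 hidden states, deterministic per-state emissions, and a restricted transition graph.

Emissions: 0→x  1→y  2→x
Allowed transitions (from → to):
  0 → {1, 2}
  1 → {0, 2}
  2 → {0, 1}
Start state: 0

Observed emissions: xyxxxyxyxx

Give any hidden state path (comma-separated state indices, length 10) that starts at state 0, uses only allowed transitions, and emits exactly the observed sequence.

  pos 0: x in {0,2}, choose 0; start
  pos 1: y in {1}, choose 1; 0->1 ok
  pos 2: x in {0,2}, choose 2; 1->2 ok
  pos 3: x in {0,2}, choose 0; 2->0 ok
  pos 4: x in {0,2}, choose 2; 0->2 ok
  pos 5: y in {1}, choose 1; 2->1 ok
  pos 6: x in {0,2}, choose 0; 1->0 ok
  pos 7: y in {1}, choose 1; 0->1 ok
  pos 8: x in {0,2}, choose 0; 1->0 ok
  pos 9: x in {0,2}, choose 2; 0->2 ok

0,1,2,0,2,1,0,1,0,2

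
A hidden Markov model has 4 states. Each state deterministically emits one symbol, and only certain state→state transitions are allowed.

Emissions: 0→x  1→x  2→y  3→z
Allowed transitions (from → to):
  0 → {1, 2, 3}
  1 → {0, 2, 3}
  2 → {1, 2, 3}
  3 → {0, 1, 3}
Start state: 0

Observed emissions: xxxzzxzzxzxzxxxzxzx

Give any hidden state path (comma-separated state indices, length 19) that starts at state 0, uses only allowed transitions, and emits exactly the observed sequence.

  0: obs=x cand={0,1} pick 0 [start]
  1: obs=x cand={0,1} pick 1 [0->1 ok]
  2: obs=x cand={0,1} pick 0 [1->0 ok]
  3: obs=z cand={3} pick 3 [0->3 ok]
  4: obs=z cand={3} pick 3 [3->3 ok]
  5: obs=x cand={0,1} pick 1 [3->1 ok]
  6: obs=z cand={3} pick 3 [1->3 ok]
  7: obs=z cand={3} pick 3 [3->3 ok]
  8: obs=x cand={0,1} pick 1 [3->1 ok]
  9: obs=z cand={3} pick 3 [1->3 ok]
  10: obs=x cand={0,1} pick 0 [3->0 ok]
  11: obs=z cand={3} pick 3 [0->3 ok]
  12: obs=x cand={0,1} pick 0 [3->0 ok]
  13: obs=x cand={0,1} pick 1 [0->1 ok]
  14: obs=x cand={0,1} pick 0 [1->0 ok]
  15: obs=z cand={3} pick 3 [0->3 ok]
  16: obs=x cand={0,1} pick 0 [3->0 ok]
  17: obs=z cand={3} pick 3 [0->3 ok]
  18: obs=x cand={0,1} pick 1 [3->1 ok]

0,1,0,3,3,1,3,3,1,3,0,3,0,1,0,3,0,3,1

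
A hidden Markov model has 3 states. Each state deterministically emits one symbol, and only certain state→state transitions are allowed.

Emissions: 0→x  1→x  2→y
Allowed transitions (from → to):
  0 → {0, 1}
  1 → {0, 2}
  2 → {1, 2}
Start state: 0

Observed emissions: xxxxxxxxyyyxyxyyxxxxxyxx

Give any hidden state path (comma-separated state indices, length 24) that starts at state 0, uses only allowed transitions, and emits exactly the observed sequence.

  pos 0: x in {0,1}, choose 0; start
  pos 1: x in {0,1}, choose 0; 0->0 ok
  pos 2: x in {0,1}, choose 0; 0->0 ok
  pos 3: x in {0,1}, choose 0; 0->0 ok
  pos 4: x in {0,1}, choose 0; 0->0 ok
  pos 5: x in {0,1}, choose 0; 0->0 ok
  pos 6: x in {0,1}, choose 0; 0->0 ok
  pos 7: x in {0,1}, choose 1; 0->1 ok
  pos 8: y in {2}, choose 2; 1->2 ok
  pos 9: y in {2}, choose 2; 2->2 ok
  pos 10: y in {2}, choose 2; 2->2 ok
  pos 11: x in {0,1}, choose 1; 2->1 ok
  pos 12: y in {2}, choose 2; 1->2 ok
  pos 13: x in {0,1}, choose 1; 2->1 ok
  pos 14: y in {2}, choose 2; 1->2 ok
  pos 15: y in {2}, choose 2; 2->2 ok
  pos 16: x in {0,1}, choose 1; 2->1 ok
  pos 17: x in {0,1}, choose 0; 1->0 ok
  pos 18: x in {0,1}, choose 1; 0->1 ok
  pos 19: x in {0,1}, choose 0; 1->0 ok
  pos 20: x in {0,1}, choose 1; 0->1 ok
  pos 21: y in {2}, choose 2; 1->2 ok
  pos 22: x in {0,1}, choose 1; 2->1 ok
  pos 23: x in {0,1}, choose 0; 1->0 ok

0,0,0,0,0,0,0,1,2,2,2,1,2,1,2,2,1,0,1,0,1,2,1,0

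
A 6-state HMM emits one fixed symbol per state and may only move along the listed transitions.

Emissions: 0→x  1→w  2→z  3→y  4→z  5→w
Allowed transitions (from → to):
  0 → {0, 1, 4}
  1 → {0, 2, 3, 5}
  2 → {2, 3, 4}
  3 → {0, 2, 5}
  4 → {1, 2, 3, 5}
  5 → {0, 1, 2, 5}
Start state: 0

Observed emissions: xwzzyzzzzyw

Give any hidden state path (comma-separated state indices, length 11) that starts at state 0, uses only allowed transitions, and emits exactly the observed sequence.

  t0 'x' -> {0}, take 0 (start)
  t1 'w' -> {1,5}, take 1 (0->1 ok)
  t2 'z' -> {2,4}, take 2 (1->2 ok)
  t3 'z' -> {2,4}, take 2 (2->2 ok)
  t4 'y' -> {3}, take 3 (2->3 ok)
  t5 'z' -> {2,4}, take 2 (3->2 ok)
  t6 'z' -> {2,4}, take 4 (2->4 ok)
  t7 'z' -> {2,4}, take 2 (4->2 ok)
  t8 'z' -> {2,4}, take 2 (2->2 ok)
  t9 'y' -> {3}, take 3 (2->3 ok)
  t10 'w' -> {1,5}, take 5 (3->5 ok)

0,1,2,2,3,2,4,2,2,3,5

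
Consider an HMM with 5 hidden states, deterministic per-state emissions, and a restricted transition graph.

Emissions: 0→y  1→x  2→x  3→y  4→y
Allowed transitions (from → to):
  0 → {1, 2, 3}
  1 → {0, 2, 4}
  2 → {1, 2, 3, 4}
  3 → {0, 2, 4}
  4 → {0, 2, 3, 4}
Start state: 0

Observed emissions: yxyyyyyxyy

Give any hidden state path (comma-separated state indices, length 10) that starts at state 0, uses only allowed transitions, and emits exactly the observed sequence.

0,1,4,3,4,4,0,2,4,3

  t0 'y' -> {0,3,4}, take 0 (start)
  t1 'x' -> {1,2}, take 1 (0->1 ok)
  t2 'y' -> {0,3,4}, take 4 (1->4 ok)
  t3 'y' -> {0,3,4}, take 3 (4->3 ok)
  t4 'y' -> {0,3,4}, take 4 (3->4 ok)
  t5 'y' -> {0,3,4}, take 4 (4->4 ok)
  t6 'y' -> {0,3,4}, take 0 (4->0 ok)
  t7 'x' -> {1,2}, take 2 (0->2 ok)
  t8 'y' -> {0,3,4}, take 4 (2->4 ok)
  t9 'y' -> {0,3,4}, take 3 (4->3 ok)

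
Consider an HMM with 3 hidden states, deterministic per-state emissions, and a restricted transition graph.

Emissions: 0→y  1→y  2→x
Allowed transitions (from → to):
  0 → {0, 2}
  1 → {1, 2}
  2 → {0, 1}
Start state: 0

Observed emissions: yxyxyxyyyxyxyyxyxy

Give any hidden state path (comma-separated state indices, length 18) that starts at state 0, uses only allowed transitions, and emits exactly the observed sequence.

0,2,0,2,0,2,1,1,1,2,0,2,1,1,2,0,2,1

  0: obs=y cand={0,1} pick 0 [start]
  1: obs=x cand={2} pick 2 [0->2 ok]
  2: obs=y cand={0,1} pick 0 [2->0 ok]
  3: obs=x cand={2} pick 2 [0->2 ok]
  4: obs=y cand={0,1} pick 0 [2->0 ok]
  5: obs=x cand={2} pick 2 [0->2 ok]
  6: obs=y cand={0,1} pick 1 [2->1 ok]
  7: obs=y cand={0,1} pick 1 [1->1 ok]
  8: obs=y cand={0,1} pick 1 [1->1 ok]
  9: obs=x cand={2} pick 2 [1->2 ok]
  10: obs=y cand={0,1} pick 0 [2->0 ok]
  11: obs=x cand={2} pick 2 [0->2 ok]
  12: obs=y cand={0,1} pick 1 [2->1 ok]
  13: obs=y cand={0,1} pick 1 [1->1 ok]
  14: obs=x cand={2} pick 2 [1->2 ok]
  15: obs=y cand={0,1} pick 0 [2->0 ok]
  16: obs=x cand={2} pick 2 [0->2 ok]
  17: obs=y cand={0,1} pick 1 [2->1 ok]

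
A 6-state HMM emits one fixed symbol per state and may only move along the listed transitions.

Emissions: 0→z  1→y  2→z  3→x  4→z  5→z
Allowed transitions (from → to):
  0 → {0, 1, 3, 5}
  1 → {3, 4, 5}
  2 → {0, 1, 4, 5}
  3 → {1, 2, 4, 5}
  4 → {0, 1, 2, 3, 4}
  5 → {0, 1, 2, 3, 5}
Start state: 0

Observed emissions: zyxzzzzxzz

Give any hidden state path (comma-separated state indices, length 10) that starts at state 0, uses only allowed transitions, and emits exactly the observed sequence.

0,1,3,2,5,5,5,3,5,2

  0: obs=z cand={0,2,4,5} pick 0 [start]
  1: obs=y cand={1} pick 1 [0->1 ok]
  2: obs=x cand={3} pick 3 [1->3 ok]
  3: obs=z cand={0,2,4,5} pick 2 [3->2 ok]
  4: obs=z cand={0,2,4,5} pick 5 [2->5 ok]
  5: obs=z cand={0,2,4,5} pick 5 [5->5 ok]
  6: obs=z cand={0,2,4,5} pick 5 [5->5 ok]
  7: obs=x cand={3} pick 3 [5->3 ok]
  8: obs=z cand={0,2,4,5} pick 5 [3->5 ok]
  9: obs=z cand={0,2,4,5} pick 2 [5->2 ok]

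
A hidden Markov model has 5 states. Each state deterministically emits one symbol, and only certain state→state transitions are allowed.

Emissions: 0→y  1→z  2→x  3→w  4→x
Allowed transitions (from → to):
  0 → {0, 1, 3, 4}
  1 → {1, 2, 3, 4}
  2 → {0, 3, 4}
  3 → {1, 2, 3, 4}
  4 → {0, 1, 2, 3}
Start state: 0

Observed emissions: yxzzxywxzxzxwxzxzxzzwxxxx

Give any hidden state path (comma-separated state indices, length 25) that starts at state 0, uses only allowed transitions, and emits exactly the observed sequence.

  pos 0: y in {0}, choose 0; start
  pos 1: x in {2,4}, choose 4; 0->4 ok
  pos 2: z in {1}, choose 1; 4->1 ok
  pos 3: z in {1}, choose 1; 1->1 ok
  pos 4: x in {2,4}, choose 4; 1->4 ok
  pos 5: y in {0}, choose 0; 4->0 ok
  pos 6: w in {3}, choose 3; 0->3 ok
  pos 7: x in {2,4}, choose 4; 3->4 ok
  pos 8: z in {1}, choose 1; 4->1 ok
  pos 9: x in {2,4}, choose 4; 1->4 ok
  pos 10: z in {1}, choose 1; 4->1 ok
  pos 11: x in {2,4}, choose 2; 1->2 ok
  pos 12: w in {3}, choose 3; 2->3 ok
  pos 13: x in {2,4}, choose 4; 3->4 ok
  pos 14: z in {1}, choose 1; 4->1 ok
  pos 15: x in {2,4}, choose 4; 1->4 ok
  pos 16: z in {1}, choose 1; 4->1 ok
  pos 17: x in {2,4}, choose 4; 1->4 ok
  pos 18: z in {1}, choose 1; 4->1 ok
  pos 19: z in {1}, choose 1; 1->1 ok
  pos 20: w in {3}, choose 3; 1->3 ok
  pos 21: x in {2,4}, choose 2; 3->2 ok
  pos 22: x in {2,4}, choose 4; 2->4 ok
  pos 23: x in {2,4}, choose 2; 4->2 ok
  pos 24: x in {2,4}, choose 4; 2->4 ok

0,4,1,1,4,0,3,4,1,4,1,2,3,4,1,4,1,4,1,1,3,2,4,2,4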